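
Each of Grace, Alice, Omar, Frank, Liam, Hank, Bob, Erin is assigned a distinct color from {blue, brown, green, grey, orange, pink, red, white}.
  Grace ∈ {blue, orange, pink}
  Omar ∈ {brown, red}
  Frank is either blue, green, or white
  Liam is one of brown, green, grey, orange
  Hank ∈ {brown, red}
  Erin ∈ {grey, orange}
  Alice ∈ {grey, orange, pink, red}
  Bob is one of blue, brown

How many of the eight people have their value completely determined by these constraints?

The 8 variables draw from only 8 values {blue, brown, green, grey, orange, pink, red, white}, so each is used; only Frank can be white, hence Frank = white.
Among the 7 still-open variables, green fits only Liam (and all 7 values in {blue, brown, green, grey, orange, pink, red} must be used), so Liam = green.
The 2 variables Omar and Hank are confined to {brown, red}, which locks those values in; drop them from Alice, Bob.
Bob's domain is down to {blue}, so Bob = blue. Strike blue from Grace.
Determined: Frank=white, Liam=green, Bob=blue. The other people each still have more than one consistent value. That makes 3.

3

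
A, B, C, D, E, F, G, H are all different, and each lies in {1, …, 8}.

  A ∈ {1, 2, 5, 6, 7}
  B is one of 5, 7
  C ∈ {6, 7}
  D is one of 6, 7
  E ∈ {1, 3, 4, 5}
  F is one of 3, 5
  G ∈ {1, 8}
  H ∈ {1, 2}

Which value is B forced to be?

Among the 8 variables, 4 fits only E (and all 8 values in {1, 2, 3, 4, 5, 6, 7, 8} must be used), so E = 4.
Among the 7 still-open variables, 3 fits only F (and all 7 values in {1, 2, 3, 5, 6, 7, 8} must be used), so F = 3.
Among the 6 still-open variables, 8 fits only G (and all 6 values in {1, 2, 5, 6, 7, 8} must be used), so G = 8.
C and D between them cover only {6, 7} — a naked pair. Remove those values from A, B.
So B = 5.

5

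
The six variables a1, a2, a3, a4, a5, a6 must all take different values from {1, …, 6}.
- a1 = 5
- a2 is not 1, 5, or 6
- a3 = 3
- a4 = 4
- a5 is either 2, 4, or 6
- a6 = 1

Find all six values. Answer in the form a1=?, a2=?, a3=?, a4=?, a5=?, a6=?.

a1=5, a2=2, a3=3, a4=4, a5=6, a6=1

a1's domain is down to {5}, so a1 = 5.
a3 must be 3 (only option left). So a2 can't be 3.
a4 has just one choice, so a4 = 4. Eliminate 4 elsewhere: a2, a5.
a6's domain is down to {1}, so a6 = 1.
a2's domain is down to {2}, so a2 = 2. So a5 can't be 2.
a5 has just one choice, so a5 = 6.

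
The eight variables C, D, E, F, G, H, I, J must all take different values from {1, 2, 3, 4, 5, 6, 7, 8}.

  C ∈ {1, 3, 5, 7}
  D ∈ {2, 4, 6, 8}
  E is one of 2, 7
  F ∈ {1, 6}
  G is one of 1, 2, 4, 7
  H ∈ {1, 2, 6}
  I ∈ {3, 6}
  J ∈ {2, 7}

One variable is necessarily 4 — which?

The 8 variables draw from only 8 values {1, 2, 3, 4, 5, 6, 7, 8}, so each is used; only C can be 5, hence C = 5.
The 7 still-open variables draw from only 7 values {1, 2, 3, 4, 6, 7, 8}, so each is used; only I can be 3, hence I = 3.
The 6 still-open variables together cover exactly {1, 2, 4, 6, 7, 8} — 6 values for 6 variables — and 8 appears only in D's list, so D = 8.
The 5 still-open variables draw from only 5 values {1, 2, 4, 6, 7}, so each is used; only G can be 4, hence G = 4.

G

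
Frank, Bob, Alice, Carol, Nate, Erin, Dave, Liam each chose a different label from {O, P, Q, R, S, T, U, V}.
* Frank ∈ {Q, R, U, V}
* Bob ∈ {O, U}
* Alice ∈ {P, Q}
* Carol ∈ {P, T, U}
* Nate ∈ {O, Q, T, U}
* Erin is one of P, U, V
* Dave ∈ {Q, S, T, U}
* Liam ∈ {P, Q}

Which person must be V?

The 8 variables draw from only 8 values {O, P, Q, R, S, T, U, V}, so each is used; only Frank can be R, hence Frank = R.
Among the 7 still-open variables, S fits only Dave (and all 7 values in {O, P, Q, S, T, U, V} must be used), so Dave = S.
The 6 still-open variables draw from only 6 values {O, P, Q, T, U, V}, so each is used; only Erin can be V, hence Erin = V.

Erin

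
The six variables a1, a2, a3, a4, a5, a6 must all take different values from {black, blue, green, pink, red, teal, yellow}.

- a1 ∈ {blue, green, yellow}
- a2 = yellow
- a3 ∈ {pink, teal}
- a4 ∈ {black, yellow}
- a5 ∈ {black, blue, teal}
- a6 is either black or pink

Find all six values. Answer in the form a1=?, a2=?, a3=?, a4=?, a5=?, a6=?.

a2's domain is down to {yellow}, so a2 = yellow. Strike yellow from a1, a4.
a4 has just one choice, so a4 = black. So a5, a6 can't be black.
a6 must be pink (only option left). Strike pink from a3.
a3's domain is down to {teal}, so a3 = teal. Eliminate teal elsewhere: a5.
a5 has just one choice, so a5 = blue. Eliminate blue elsewhere: a1.
That leaves a1 = green.

a1=green, a2=yellow, a3=teal, a4=black, a5=blue, a6=pink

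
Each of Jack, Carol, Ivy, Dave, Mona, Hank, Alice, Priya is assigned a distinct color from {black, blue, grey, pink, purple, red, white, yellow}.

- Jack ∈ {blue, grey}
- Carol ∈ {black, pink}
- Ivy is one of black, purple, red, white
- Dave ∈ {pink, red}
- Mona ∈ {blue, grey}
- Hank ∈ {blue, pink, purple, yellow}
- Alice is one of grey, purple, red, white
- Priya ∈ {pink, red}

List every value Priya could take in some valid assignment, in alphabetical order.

pink, red

The 8 variables draw from only 8 values {black, blue, grey, pink, purple, red, white, yellow}, so each is used; only Hank can be yellow, hence Hank = yellow.
Jack and Mona share exactly the 2 values {blue, grey}; by pigeonhole those values go to them, so strike blue, grey from Alice.
The 2 variables Dave and Priya are confined to {pink, red}, which locks those values in; drop them from Carol, Ivy, Alice.
Carol's domain is down to {black}, so Carol = black. Strike black from Ivy.
No further eliminations apply; Priya can still be any of pink, red.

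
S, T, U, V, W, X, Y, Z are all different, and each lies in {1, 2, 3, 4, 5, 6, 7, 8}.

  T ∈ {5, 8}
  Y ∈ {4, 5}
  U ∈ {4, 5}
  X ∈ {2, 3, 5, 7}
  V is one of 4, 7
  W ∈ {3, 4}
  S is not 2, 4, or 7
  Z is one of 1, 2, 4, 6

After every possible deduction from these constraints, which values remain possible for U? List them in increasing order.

4, 5

U and Y between them cover only {4, 5} — a naked pair. Remove those values from S, T, V, W, X, Z.
T's domain is down to {8}, so T = 8. So S can't be 8.
V has just one choice, so V = 7. Strike 7 from X.
W's domain is down to {3}, so W = 3. Eliminate 3 elsewhere: S, X.
X has just one choice, so X = 2. Strike 2 from Z.
No further eliminations apply; U can still be any of 4, 5.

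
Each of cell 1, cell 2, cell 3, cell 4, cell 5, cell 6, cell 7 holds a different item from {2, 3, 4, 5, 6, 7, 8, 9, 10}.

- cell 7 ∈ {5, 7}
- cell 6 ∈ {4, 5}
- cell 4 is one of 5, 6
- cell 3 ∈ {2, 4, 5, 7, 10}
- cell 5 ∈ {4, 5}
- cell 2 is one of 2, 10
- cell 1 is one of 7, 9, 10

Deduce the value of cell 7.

7

The 7 variables draw from only 7 values {2, 4, 5, 6, 7, 9, 10}, so each is used; only cell 4 can be 6, hence cell 4 = 6.
Among the 6 still-open variables, 9 fits only cell 1 (and all 6 values in {2, 4, 5, 7, 9, 10} must be used), so cell 1 = 9.
cell 5 and cell 6 share exactly the 2 values {4, 5}; by pigeonhole those values go to them, so strike 4, 5 from cell 3, cell 7.
So cell 7 = 7.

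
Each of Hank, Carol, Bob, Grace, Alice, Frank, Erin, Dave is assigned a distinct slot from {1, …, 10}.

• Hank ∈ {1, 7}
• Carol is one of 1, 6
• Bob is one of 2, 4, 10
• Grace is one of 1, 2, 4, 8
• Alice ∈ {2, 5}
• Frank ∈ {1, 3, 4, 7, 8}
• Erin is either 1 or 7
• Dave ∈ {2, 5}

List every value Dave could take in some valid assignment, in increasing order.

2, 5

Hank and Erin share exactly the 2 values {1, 7}; by pigeonhole those values go to them, so strike 1, 7 from Carol, Grace, Frank.
Carol's domain is down to {6}, so Carol = 6.
Alice and Dave between them cover only {2, 5} — a naked pair. Remove those values from Bob, Grace.
No further eliminations apply; Dave can still be any of 2, 5.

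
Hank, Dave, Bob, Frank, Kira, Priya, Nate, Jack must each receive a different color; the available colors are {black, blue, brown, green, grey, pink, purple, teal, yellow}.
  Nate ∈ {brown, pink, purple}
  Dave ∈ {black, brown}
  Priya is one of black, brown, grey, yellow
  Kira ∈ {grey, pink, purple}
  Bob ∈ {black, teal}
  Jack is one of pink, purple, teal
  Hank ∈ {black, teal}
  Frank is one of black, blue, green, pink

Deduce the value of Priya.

Hank and Bob between them cover only {black, teal} — a naked pair. Remove those values from Dave, Frank, Priya, Jack.
Dave's domain is down to {brown}, so Dave = brown. Eliminate brown elsewhere: Priya, Nate.
Nate and Jack share exactly the 2 values {pink, purple}; by pigeonhole those values go to them, so strike pink, purple from Frank, Kira.
That leaves Kira = grey. Eliminate grey elsewhere: Priya.
So Priya = yellow.

yellow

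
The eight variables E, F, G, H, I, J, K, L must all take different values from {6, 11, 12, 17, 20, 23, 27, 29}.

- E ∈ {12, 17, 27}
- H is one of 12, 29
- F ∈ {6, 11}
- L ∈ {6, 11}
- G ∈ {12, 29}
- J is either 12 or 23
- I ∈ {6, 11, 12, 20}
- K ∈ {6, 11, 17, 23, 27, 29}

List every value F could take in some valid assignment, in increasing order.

The 8 variables draw from only 8 values {6, 11, 12, 17, 20, 23, 27, 29}, so each is used; only I can be 20, hence I = 20.
The 2 variables F and L are confined to {6, 11}, which locks those values in; drop them from K.
G and H between them cover only {12, 29} — a naked pair. Remove those values from E, J, K.
That leaves J = 23. Eliminate 23 elsewhere: K.
No further eliminations apply; F can still be any of 6, 11.

6, 11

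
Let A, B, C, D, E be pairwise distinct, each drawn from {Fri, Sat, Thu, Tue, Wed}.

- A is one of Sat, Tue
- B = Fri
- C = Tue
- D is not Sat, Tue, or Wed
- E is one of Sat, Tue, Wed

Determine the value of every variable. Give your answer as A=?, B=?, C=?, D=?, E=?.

B has just one choice, so B = Fri. Strike Fri from D.
C must be Tue (only option left). So A, E can't be Tue.
D has just one choice, so D = Thu.
That leaves A = Sat. Strike Sat from E.
E must be Wed (only option left).

A=Sat, B=Fri, C=Tue, D=Thu, E=Wed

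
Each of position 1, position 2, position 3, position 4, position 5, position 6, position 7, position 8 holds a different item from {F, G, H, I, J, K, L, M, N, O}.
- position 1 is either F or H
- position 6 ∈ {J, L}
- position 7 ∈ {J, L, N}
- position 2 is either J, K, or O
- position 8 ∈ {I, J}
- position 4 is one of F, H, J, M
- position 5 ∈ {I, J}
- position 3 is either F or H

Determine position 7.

N

The 2 variables position 1 and position 3 are confined to {F, H}, which locks those values in; drop them from position 4.
The 2 variables position 5 and position 8 are confined to {I, J}, which locks those values in; drop them from position 2, position 4, position 6, position 7.
position 4's domain is down to {M}, so position 4 = M.
position 6 must be L (only option left). Eliminate L elsewhere: position 7.
So position 7 = N.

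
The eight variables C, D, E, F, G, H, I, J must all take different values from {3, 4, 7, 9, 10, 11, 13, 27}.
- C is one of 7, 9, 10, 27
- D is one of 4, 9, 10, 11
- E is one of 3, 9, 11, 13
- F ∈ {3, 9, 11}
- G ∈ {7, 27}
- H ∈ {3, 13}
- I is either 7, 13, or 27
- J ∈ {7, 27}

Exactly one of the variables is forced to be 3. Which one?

The 8 variables together cover exactly {3, 4, 7, 9, 10, 11, 13, 27} — 8 values for 8 variables — and 4 appears only in D's list, so D = 4.
The 7 still-open variables together cover exactly {3, 7, 9, 10, 11, 13, 27} — 7 values for 7 variables — and 10 appears only in C's list, so C = 10.
G and J between them cover only {7, 27} — a naked pair. Remove those values from I.
I has just one choice, so I = 13. Strike 13 from E, H.

H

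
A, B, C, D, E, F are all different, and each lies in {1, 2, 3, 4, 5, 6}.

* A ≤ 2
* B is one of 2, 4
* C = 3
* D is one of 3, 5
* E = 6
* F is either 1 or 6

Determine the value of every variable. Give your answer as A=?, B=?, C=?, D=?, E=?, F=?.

C's domain is down to {3}, so C = 3. So D can't be 3.
That leaves D = 5.
That leaves E = 6. So F can't be 6.
F has just one choice, so F = 1. So A can't be 1.
That leaves A = 2. Strike 2 from B.
B has just one choice, so B = 4.

A=2, B=4, C=3, D=5, E=6, F=1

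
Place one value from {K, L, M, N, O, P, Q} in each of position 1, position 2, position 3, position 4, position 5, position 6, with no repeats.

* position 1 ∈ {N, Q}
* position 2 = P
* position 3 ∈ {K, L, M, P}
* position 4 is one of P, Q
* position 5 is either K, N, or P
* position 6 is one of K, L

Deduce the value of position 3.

position 2 must be P (only option left). Eliminate P elsewhere: position 3, position 4, position 5.
That leaves position 4 = Q. Strike Q from position 1.
position 1 has just one choice, so position 1 = N. Eliminate N elsewhere: position 5.
position 5 must be K (only option left). So position 3, position 6 can't be K.
position 6 must be L (only option left). Eliminate L elsewhere: position 3.
So position 3 = M.

M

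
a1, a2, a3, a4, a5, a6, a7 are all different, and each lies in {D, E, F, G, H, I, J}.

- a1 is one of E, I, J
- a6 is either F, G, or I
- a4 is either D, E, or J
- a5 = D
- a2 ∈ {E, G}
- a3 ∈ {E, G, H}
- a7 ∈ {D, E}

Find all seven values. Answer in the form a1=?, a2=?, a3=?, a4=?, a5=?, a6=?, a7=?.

a1=I, a2=G, a3=H, a4=J, a5=D, a6=F, a7=E

a5 must be D (only option left). Strike D from a4, a7.
That leaves a7 = E. Remove E from a1, a2, a3, a4.
a2's domain is down to {G}, so a2 = G. So a3, a6 can't be G.
a3 has just one choice, so a3 = H.
a4 must be J (only option left). So a1 can't be J.
a1's domain is down to {I}, so a1 = I. Strike I from a6.
That leaves a6 = F.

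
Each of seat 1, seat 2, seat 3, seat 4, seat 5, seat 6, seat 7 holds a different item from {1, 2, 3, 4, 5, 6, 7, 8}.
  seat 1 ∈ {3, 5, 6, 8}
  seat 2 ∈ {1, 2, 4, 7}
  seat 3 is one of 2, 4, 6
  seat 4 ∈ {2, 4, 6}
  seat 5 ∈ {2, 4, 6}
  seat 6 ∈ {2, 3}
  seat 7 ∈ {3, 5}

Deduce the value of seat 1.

seat 3, seat 4, seat 5 share exactly the 3 values {2, 4, 6}; by pigeonhole those values go to them, so strike 2, 4, 6 from seat 1, seat 2, seat 6.
seat 6's domain is down to {3}, so seat 6 = 3. Remove 3 from seat 1, seat 7.
seat 7's domain is down to {5}, so seat 7 = 5. Eliminate 5 elsewhere: seat 1.
So seat 1 = 8.

8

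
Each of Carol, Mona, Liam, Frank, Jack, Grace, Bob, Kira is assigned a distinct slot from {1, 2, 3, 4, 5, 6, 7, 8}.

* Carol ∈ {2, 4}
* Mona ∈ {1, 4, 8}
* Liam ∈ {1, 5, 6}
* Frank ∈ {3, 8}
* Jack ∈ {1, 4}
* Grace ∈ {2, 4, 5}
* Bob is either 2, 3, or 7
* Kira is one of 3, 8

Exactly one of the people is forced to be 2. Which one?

Carol

The 8 variables together cover exactly {1, 2, 3, 4, 5, 6, 7, 8} — 8 values for 8 variables — and 6 appears only in Liam's list, so Liam = 6.
Among the 7 still-open variables, 5 fits only Grace (and all 7 values in {1, 2, 3, 4, 5, 7, 8} must be used), so Grace = 5.
Among the 6 still-open variables, 7 fits only Bob (and all 6 values in {1, 2, 3, 4, 7, 8} must be used), so Bob = 7.
The 5 still-open variables together cover exactly {1, 2, 3, 4, 8} — 5 values for 5 variables — and 2 appears only in Carol's list, so Carol = 2.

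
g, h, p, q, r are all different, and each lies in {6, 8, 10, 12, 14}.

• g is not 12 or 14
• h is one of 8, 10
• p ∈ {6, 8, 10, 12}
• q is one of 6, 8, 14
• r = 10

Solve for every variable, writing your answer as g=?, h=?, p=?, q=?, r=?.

g=6, h=8, p=12, q=14, r=10

r must be 10 (only option left). So g, h, p can't be 10.
h has just one choice, so h = 8. So g, p, q can't be 8.
g's domain is down to {6}, so g = 6. So p, q can't be 6.
That leaves p = 12.
q has just one choice, so q = 14.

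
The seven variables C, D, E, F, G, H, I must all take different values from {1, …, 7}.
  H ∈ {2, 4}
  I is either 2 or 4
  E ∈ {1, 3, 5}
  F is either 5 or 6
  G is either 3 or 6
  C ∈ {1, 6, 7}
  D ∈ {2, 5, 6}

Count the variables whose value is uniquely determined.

3

The 7 variables together cover exactly {1, 2, 3, 4, 5, 6, 7} — 7 values for 7 variables — and 7 appears only in C's list, so C = 7.
Among the 6 still-open variables, 1 fits only E (and all 6 values in {1, 2, 3, 4, 5, 6} must be used), so E = 1.
The 5 still-open variables together cover exactly {2, 3, 4, 5, 6} — 5 values for 5 variables — and 3 appears only in G's list, so G = 3.
The 2 variables H and I are confined to {2, 4}, which locks those values in; drop them from D.
Determined: C=7, E=1, G=3. The other variables each still have more than one consistent value. That makes 3.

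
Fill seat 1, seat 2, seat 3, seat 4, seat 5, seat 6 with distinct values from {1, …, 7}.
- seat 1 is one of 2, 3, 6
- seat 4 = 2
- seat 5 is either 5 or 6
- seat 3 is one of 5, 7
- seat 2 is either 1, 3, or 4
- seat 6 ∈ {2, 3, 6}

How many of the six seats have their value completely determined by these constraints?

3

seat 4 must be 2 (only option left). Eliminate 2 elsewhere: seat 1, seat 6.
seat 1 and seat 6 between them cover only {3, 6} — a naked pair. Remove those values from seat 2, seat 5.
That leaves seat 5 = 5. Eliminate 5 elsewhere: seat 3.
seat 3 must be 7 (only option left).
Determined: seat 3=7, seat 4=2, seat 5=5. The other seats each still have more than one consistent value. That makes 3.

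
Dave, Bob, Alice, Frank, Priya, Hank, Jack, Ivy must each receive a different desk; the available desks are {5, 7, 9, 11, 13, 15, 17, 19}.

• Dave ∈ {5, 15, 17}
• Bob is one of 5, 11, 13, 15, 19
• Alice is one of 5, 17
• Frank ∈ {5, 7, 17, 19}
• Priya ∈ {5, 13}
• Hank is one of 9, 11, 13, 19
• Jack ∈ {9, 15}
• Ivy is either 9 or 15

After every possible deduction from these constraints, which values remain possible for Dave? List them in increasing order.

The 8 variables together cover exactly {5, 7, 9, 11, 13, 15, 17, 19} — 8 values for 8 variables — and 7 appears only in Frank's list, so Frank = 7.
The 2 variables Jack and Ivy are confined to {9, 15}, which locks those values in; drop them from Dave, Bob, Hank.
The 2 variables Dave and Alice are confined to {5, 17}, which locks those values in; drop them from Bob, Priya.
Priya must be 13 (only option left). Eliminate 13 elsewhere: Bob, Hank.
No further eliminations apply; Dave can still be any of 5, 17.

5, 17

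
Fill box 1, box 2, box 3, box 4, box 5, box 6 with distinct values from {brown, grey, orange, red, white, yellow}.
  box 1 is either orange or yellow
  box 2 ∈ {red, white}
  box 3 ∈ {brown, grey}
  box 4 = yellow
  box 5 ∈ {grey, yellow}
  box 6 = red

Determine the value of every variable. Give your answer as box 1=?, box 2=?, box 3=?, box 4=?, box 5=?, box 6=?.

box 1=orange, box 2=white, box 3=brown, box 4=yellow, box 5=grey, box 6=red

box 4 must be yellow (only option left). Remove yellow from box 1, box 5.
That leaves box 5 = grey. So box 3 can't be grey.
box 6 has just one choice, so box 6 = red. Remove red from box 2.
box 1 must be orange (only option left).
box 2's domain is down to {white}, so box 2 = white.
box 3 must be brown (only option left).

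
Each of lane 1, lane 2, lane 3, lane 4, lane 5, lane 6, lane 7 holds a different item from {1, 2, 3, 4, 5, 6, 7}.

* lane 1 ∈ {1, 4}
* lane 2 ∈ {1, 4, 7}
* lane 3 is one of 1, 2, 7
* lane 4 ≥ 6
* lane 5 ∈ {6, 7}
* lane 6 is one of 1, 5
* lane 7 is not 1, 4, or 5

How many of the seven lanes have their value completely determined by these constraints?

3

The 7 variables draw from only 7 values {1, 2, 3, 4, 5, 6, 7}, so each is used; only lane 7 can be 3, hence lane 7 = 3.
The 6 still-open variables together cover exactly {1, 2, 4, 5, 6, 7} — 6 values for 6 variables — and 2 appears only in lane 3's list, so lane 3 = 2.
The 5 still-open variables together cover exactly {1, 4, 5, 6, 7} — 5 values for 5 variables — and 5 appears only in lane 6's list, so lane 6 = 5.
lane 4 and lane 5 share exactly the 2 values {6, 7}; by pigeonhole those values go to them, so strike 6, 7 from lane 2.
Determined: lane 3=2, lane 6=5, lane 7=3. The other lanes each still have more than one consistent value. That makes 3.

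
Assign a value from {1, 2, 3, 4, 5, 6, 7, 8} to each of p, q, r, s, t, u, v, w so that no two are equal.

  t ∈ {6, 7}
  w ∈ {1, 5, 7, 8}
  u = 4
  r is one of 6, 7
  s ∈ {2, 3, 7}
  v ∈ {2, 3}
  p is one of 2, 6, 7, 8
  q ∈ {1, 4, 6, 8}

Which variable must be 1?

u's domain is down to {4}, so u = 4. So q can't be 4.
The 7 still-open variables together cover exactly {1, 2, 3, 5, 6, 7, 8} — 7 values for 7 variables — and 5 appears only in w's list, so w = 5.
Among the 6 still-open variables, 1 fits only q (and all 6 values in {1, 2, 3, 6, 7, 8} must be used), so q = 1.

q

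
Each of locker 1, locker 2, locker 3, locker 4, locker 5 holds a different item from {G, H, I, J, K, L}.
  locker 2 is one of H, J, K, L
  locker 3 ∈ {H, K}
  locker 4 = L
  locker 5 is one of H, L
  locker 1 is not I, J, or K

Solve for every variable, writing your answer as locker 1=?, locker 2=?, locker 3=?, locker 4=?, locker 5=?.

locker 1=G, locker 2=J, locker 3=K, locker 4=L, locker 5=H

locker 4 must be L (only option left). Remove L from locker 1, locker 2, locker 5.
locker 5's domain is down to {H}, so locker 5 = H. Remove H from locker 1, locker 2, locker 3.
locker 1 must be G (only option left).
locker 3 has just one choice, so locker 3 = K. Remove K from locker 2.
locker 2's domain is down to {J}, so locker 2 = J.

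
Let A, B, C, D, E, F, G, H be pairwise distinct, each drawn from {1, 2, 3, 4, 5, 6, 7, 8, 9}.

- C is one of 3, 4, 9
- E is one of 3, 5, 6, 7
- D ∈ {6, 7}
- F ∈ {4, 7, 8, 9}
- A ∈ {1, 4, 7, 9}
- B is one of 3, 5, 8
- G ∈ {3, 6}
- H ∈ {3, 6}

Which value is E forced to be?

The 8 variables together cover exactly {1, 3, 4, 5, 6, 7, 8, 9} — 8 values for 8 variables — and 1 appears only in A's list, so A = 1.
G and H between them cover only {3, 6} — a naked pair. Remove those values from B, C, D, E.
D has just one choice, so D = 7. Eliminate 7 elsewhere: E, F.
So E = 5.

5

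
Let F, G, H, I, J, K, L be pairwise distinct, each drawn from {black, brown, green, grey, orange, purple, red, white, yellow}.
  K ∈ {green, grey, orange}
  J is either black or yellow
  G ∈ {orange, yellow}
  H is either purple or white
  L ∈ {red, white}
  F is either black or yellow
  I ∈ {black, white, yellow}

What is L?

red

F and J share exactly the 2 values {black, yellow}; by pigeonhole those values go to them, so strike black, yellow from G, I.
G's domain is down to {orange}, so G = orange. Strike orange from K.
That leaves I = white. Strike white from H, L.
So L = red.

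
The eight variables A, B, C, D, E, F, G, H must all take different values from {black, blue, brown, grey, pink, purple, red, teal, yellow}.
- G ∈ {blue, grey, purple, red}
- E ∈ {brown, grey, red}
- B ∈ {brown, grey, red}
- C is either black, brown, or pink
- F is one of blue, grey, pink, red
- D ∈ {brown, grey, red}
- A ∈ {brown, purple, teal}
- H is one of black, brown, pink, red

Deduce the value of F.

The 8 variables together cover exactly {black, blue, brown, grey, pink, purple, red, teal} — 8 values for 8 variables — and teal appears only in A's list, so A = teal.
Among the 7 still-open variables, purple fits only G (and all 7 values in {black, blue, brown, grey, pink, purple, red} must be used), so G = purple.
The 6 still-open variables draw from only 6 values {black, blue, brown, grey, pink, red}, so each is used; only F can be blue, hence F = blue.

blue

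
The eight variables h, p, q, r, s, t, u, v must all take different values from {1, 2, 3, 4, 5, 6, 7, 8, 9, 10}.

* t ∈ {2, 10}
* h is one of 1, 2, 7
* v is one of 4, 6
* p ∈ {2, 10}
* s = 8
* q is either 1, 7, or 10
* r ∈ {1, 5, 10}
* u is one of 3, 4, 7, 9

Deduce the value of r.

5

s must be 8 (only option left).
p and t between them cover only {2, 10} — a naked pair. Remove those values from h, q, r.
The 2 variables h and q are confined to {1, 7}, which locks those values in; drop them from r, u.
So r = 5.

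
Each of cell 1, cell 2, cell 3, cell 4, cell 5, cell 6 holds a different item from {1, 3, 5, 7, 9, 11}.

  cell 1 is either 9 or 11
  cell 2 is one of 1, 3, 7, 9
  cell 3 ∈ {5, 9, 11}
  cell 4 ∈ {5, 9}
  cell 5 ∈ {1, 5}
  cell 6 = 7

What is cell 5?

1

cell 6's domain is down to {7}, so cell 6 = 7. So cell 2 can't be 7.
The 5 still-open variables together cover exactly {1, 3, 5, 9, 11} — 5 values for 5 variables — and 3 appears only in cell 2's list, so cell 2 = 3.
Among the 4 still-open variables, 1 fits only cell 5 (and all 4 values in {1, 5, 9, 11} must be used), so cell 5 = 1.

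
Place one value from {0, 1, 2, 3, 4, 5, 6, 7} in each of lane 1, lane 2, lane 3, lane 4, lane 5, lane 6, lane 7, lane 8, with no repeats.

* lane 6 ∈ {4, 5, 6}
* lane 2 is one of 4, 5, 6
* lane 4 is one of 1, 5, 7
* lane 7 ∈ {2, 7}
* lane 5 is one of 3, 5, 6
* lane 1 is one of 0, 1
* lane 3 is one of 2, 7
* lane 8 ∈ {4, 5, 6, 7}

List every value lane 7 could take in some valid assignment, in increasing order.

2, 7

The 8 variables draw from only 8 values {0, 1, 2, 3, 4, 5, 6, 7}, so each is used; only lane 1 can be 0, hence lane 1 = 0.
The 7 still-open variables draw from only 7 values {1, 2, 3, 4, 5, 6, 7}, so each is used; only lane 4 can be 1, hence lane 4 = 1.
The 6 still-open variables draw from only 6 values {2, 3, 4, 5, 6, 7}, so each is used; only lane 5 can be 3, hence lane 5 = 3.
lane 3 and lane 7 between them cover only {2, 7} — a naked pair. Remove those values from lane 8.
No further eliminations apply; lane 7 can still be any of 2, 7.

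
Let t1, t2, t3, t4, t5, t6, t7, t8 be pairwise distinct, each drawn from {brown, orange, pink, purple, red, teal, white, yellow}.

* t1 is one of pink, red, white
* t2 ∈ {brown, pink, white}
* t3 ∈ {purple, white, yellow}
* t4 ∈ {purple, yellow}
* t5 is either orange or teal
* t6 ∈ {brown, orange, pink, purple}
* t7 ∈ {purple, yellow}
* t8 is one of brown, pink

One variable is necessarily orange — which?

t6

The 8 variables together cover exactly {brown, orange, pink, purple, red, teal, white, yellow} — 8 values for 8 variables — and red appears only in t1's list, so t1 = red.
The 7 still-open variables draw from only 7 values {brown, orange, pink, purple, teal, white, yellow}, so each is used; only t5 can be teal, hence t5 = teal.
Among the 6 still-open variables, orange fits only t6 (and all 6 values in {brown, orange, pink, purple, white, yellow} must be used), so t6 = orange.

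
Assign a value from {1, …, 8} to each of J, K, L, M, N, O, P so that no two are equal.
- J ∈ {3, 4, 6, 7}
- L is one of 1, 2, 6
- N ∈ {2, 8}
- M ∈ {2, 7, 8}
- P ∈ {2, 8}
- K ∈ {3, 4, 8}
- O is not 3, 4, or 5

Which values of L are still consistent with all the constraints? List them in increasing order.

N and P between them cover only {2, 8} — a naked pair. Remove those values from K, L, M, O.
M must be 7 (only option left). Eliminate 7 elsewhere: J, O.
L and O share exactly the 2 values {1, 6}; by pigeonhole those values go to them, so strike 1, 6 from J.
No further eliminations apply; L can still be any of 1, 6.

1, 6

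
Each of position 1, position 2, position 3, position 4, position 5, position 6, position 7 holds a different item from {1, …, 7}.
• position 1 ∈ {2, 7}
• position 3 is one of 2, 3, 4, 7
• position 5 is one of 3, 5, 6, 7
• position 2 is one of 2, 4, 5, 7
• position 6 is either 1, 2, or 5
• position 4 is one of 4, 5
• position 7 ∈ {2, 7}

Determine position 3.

The 7 variables together cover exactly {1, 2, 3, 4, 5, 6, 7} — 7 values for 7 variables — and 1 appears only in position 6's list, so position 6 = 1.
The 6 still-open variables together cover exactly {2, 3, 4, 5, 6, 7} — 6 values for 6 variables — and 6 appears only in position 5's list, so position 5 = 6.
The 5 still-open variables together cover exactly {2, 3, 4, 5, 7} — 5 values for 5 variables — and 3 appears only in position 3's list, so position 3 = 3.

3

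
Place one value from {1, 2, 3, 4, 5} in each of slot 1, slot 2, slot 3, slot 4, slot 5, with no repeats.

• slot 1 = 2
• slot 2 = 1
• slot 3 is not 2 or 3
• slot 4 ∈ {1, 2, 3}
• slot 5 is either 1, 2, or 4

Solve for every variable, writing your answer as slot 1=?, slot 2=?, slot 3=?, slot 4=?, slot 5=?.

slot 1's domain is down to {2}, so slot 1 = 2. Strike 2 from slot 4, slot 5.
slot 2 must be 1 (only option left). Strike 1 from slot 3, slot 4, slot 5.
slot 4 must be 3 (only option left).
That leaves slot 5 = 4. Remove 4 from slot 3.
slot 3 must be 5 (only option left).

slot 1=2, slot 2=1, slot 3=5, slot 4=3, slot 5=4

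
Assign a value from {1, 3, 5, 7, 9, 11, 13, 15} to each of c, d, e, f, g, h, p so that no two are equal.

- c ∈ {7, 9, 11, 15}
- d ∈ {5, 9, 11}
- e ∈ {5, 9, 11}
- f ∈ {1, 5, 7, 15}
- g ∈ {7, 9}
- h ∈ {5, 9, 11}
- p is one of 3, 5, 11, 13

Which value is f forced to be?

d, e, h share exactly the 3 values {5, 9, 11}; by pigeonhole those values go to them, so strike 5, 9, 11 from c, f, g, p.
That leaves g = 7. Eliminate 7 elsewhere: c, f.
That leaves c = 15. Strike 15 from f.
So f = 1.

1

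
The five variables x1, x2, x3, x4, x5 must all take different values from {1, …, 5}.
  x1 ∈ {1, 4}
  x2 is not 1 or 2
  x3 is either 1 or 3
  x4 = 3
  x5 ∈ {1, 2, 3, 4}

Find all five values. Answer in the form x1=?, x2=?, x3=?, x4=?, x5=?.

x4 must be 3 (only option left). Remove 3 from x2, x3, x5.
x3's domain is down to {1}, so x3 = 1. Remove 1 from x1, x5.
x1 has just one choice, so x1 = 4. Remove 4 from x2, x5.
x2 must be 5 (only option left).
x5 must be 2 (only option left).

x1=4, x2=5, x3=1, x4=3, x5=2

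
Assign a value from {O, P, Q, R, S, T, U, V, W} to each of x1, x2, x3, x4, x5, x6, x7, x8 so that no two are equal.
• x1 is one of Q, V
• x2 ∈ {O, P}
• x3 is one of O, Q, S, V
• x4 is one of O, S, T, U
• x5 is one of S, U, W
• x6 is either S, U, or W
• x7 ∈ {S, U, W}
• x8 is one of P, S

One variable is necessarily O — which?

x2

Among the 8 variables, T fits only x4 (and all 8 values in {O, P, Q, S, T, U, V, W} must be used), so x4 = T.
The 3 variables x5, x6, x7 are confined to {S, U, W}, which locks those values in; drop them from x3, x8.
x8 has just one choice, so x8 = P. So x2 can't be P.
So O goes to x2.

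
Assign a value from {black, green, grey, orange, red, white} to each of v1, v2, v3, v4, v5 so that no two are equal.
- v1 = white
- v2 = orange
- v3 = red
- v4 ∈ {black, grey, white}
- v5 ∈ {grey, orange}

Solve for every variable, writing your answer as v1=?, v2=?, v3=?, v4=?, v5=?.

v1=white, v2=orange, v3=red, v4=black, v5=grey

v1's domain is down to {white}, so v1 = white. So v4 can't be white.
v2 must be orange (only option left). Remove orange from v5.
v3 has just one choice, so v3 = red.
v5 must be grey (only option left). Strike grey from v4.
That leaves v4 = black.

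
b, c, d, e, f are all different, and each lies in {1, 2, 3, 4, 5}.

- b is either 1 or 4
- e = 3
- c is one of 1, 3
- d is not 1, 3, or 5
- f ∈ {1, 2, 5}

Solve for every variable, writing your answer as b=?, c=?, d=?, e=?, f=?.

b=4, c=1, d=2, e=3, f=5

e's domain is down to {3}, so e = 3. Eliminate 3 elsewhere: c.
c must be 1 (only option left). Eliminate 1 elsewhere: b, f.
That leaves b = 4. Remove 4 from d.
d's domain is down to {2}, so d = 2. So f can't be 2.
f must be 5 (only option left).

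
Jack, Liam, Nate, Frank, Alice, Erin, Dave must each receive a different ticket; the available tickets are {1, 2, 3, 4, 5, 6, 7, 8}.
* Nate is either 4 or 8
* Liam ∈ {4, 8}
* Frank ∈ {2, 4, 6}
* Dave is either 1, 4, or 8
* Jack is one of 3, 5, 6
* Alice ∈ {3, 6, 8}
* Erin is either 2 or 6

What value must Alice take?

3

Among the 7 variables, 1 fits only Dave (and all 7 values in {1, 2, 3, 4, 5, 6, 8} must be used), so Dave = 1.
Among the 6 still-open variables, 5 fits only Jack (and all 6 values in {2, 3, 4, 5, 6, 8} must be used), so Jack = 5.
The 5 still-open variables draw from only 5 values {2, 3, 4, 6, 8}, so each is used; only Alice can be 3, hence Alice = 3.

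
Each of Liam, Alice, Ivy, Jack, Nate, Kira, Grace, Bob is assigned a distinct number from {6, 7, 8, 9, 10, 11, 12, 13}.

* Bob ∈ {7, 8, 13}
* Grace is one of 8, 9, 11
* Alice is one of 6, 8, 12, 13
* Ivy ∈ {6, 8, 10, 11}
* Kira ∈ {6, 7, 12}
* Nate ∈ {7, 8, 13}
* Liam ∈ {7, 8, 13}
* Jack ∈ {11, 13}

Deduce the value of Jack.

The 8 variables draw from only 8 values {6, 7, 8, 9, 10, 11, 12, 13}, so each is used; only Grace can be 9, hence Grace = 9.
Among the 7 still-open variables, 10 fits only Ivy (and all 7 values in {6, 7, 8, 10, 11, 12, 13} must be used), so Ivy = 10.
The 6 still-open variables together cover exactly {6, 7, 8, 11, 12, 13} — 6 values for 6 variables — and 11 appears only in Jack's list, so Jack = 11.

11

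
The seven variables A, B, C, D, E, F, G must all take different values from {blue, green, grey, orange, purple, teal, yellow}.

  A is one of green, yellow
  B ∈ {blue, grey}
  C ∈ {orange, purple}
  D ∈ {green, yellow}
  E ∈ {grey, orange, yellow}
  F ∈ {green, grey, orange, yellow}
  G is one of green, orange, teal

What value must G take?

Among the 7 variables, blue fits only B (and all 7 values in {blue, green, grey, orange, purple, teal, yellow} must be used), so B = blue.
Among the 6 still-open variables, purple fits only C (and all 6 values in {green, grey, orange, purple, teal, yellow} must be used), so C = purple.
Among the 5 still-open variables, teal fits only G (and all 5 values in {green, grey, orange, teal, yellow} must be used), so G = teal.

teal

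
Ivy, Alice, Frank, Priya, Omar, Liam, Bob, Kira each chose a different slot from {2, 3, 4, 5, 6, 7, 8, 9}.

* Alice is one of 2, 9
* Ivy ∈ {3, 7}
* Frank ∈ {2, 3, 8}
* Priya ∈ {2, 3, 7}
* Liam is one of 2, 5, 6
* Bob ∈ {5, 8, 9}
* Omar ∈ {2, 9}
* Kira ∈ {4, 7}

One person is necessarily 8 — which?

Among the 8 variables, 4 fits only Kira (and all 8 values in {2, 3, 4, 5, 6, 7, 8, 9} must be used), so Kira = 4.
The 7 still-open variables draw from only 7 values {2, 3, 5, 6, 7, 8, 9}, so each is used; only Liam can be 6, hence Liam = 6.
The 6 still-open variables draw from only 6 values {2, 3, 5, 7, 8, 9}, so each is used; only Bob can be 5, hence Bob = 5.
The 5 still-open variables together cover exactly {2, 3, 7, 8, 9} — 5 values for 5 variables — and 8 appears only in Frank's list, so Frank = 8.

Frank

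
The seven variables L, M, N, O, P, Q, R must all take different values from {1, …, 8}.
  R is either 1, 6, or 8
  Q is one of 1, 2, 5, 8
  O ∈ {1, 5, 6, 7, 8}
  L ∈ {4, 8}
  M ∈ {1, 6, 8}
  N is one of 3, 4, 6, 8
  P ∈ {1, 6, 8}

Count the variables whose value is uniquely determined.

M, P, R between them cover only {1, 6, 8} — a naked triple. Remove those values from L, N, O, Q.
L's domain is down to {4}, so L = 4. Strike 4 from N.
N's domain is down to {3}, so N = 3.
Determined: L=4, N=3. The other variables each still have more than one consistent value. That makes 2.

2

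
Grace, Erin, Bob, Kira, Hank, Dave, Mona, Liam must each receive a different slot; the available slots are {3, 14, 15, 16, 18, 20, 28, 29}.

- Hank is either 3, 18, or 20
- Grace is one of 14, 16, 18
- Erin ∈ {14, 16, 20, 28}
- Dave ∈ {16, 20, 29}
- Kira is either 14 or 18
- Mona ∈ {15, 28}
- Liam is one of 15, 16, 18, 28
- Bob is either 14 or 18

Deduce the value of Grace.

The 8 variables together cover exactly {3, 14, 15, 16, 18, 20, 28, 29} — 8 values for 8 variables — and 3 appears only in Hank's list, so Hank = 3.
Among the 7 still-open variables, 29 fits only Dave (and all 7 values in {14, 15, 16, 18, 20, 28, 29} must be used), so Dave = 29.
The 6 still-open variables draw from only 6 values {14, 15, 16, 18, 20, 28}, so each is used; only Erin can be 20, hence Erin = 20.
Bob and Kira between them cover only {14, 18} — a naked pair. Remove those values from Grace, Liam.
So Grace = 16.

16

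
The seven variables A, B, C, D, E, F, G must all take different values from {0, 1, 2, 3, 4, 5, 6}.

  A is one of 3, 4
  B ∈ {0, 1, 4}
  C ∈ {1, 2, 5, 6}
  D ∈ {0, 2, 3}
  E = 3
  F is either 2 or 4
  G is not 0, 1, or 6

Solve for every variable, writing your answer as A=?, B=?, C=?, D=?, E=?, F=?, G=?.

A=4, B=1, C=6, D=0, E=3, F=2, G=5

E must be 3 (only option left). So A, D, G can't be 3.
A has just one choice, so A = 4. Remove 4 from B, F, G.
F has just one choice, so F = 2. Eliminate 2 elsewhere: C, D, G.
G has just one choice, so G = 5. So C can't be 5.
That leaves D = 0. Remove 0 from B.
That leaves B = 1. Remove 1 from C.
C must be 6 (only option left).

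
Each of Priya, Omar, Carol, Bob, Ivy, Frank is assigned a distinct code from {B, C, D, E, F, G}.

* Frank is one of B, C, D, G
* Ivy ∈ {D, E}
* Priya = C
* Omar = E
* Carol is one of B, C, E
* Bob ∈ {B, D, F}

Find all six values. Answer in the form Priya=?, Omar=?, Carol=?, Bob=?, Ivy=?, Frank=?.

Priya's domain is down to {C}, so Priya = C. So Carol, Frank can't be C.
Omar's domain is down to {E}, so Omar = E. So Carol, Ivy can't be E.
Carol must be B (only option left). Strike B from Bob, Frank.
That leaves Ivy = D. Eliminate D elsewhere: Bob, Frank.
Frank must be G (only option left).
Bob must be F (only option left).

Priya=C, Omar=E, Carol=B, Bob=F, Ivy=D, Frank=G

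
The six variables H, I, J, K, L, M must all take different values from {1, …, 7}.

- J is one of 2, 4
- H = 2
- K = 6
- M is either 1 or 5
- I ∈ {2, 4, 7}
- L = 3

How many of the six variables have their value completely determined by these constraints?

5

H's domain is down to {2}, so H = 2. So I, J can't be 2.
J has just one choice, so J = 4. Strike 4 from I.
K has just one choice, so K = 6.
L must be 3 (only option left).
I must be 7 (only option left).
Determined: H=2, I=7, J=4, K=6, L=3. The other variables each still have more than one consistent value. That makes 5.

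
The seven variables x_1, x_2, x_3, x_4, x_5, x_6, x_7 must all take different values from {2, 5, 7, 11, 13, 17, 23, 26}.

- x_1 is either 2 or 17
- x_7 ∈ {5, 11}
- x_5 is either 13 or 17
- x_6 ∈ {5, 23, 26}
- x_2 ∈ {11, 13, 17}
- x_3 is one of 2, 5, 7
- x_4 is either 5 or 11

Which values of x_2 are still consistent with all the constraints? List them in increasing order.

13, 17

x_4 and x_7 share exactly the 2 values {5, 11}; by pigeonhole those values go to them, so strike 5, 11 from x_2, x_3, x_6.
The 2 variables x_2 and x_5 are confined to {13, 17}, which locks those values in; drop them from x_1.
x_1 has just one choice, so x_1 = 2. Eliminate 2 elsewhere: x_3.
x_3 must be 7 (only option left).
No further eliminations apply; x_2 can still be any of 13, 17.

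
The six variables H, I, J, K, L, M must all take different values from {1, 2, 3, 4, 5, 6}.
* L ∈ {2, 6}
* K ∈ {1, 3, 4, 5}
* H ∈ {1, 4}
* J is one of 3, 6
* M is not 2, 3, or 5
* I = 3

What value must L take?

I has just one choice, so I = 3. So J, K can't be 3.
J has just one choice, so J = 6. So L, M can't be 6.
So L = 2.

2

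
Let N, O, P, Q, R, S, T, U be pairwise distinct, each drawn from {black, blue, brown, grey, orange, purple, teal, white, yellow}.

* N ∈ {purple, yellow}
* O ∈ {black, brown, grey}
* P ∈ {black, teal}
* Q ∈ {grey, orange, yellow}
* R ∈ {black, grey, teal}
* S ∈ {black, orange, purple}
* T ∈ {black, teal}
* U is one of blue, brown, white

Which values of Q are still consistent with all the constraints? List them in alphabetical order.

orange, yellow

P and T share exactly the 2 values {black, teal}; by pigeonhole those values go to them, so strike black, teal from O, R, S.
R must be grey (only option left). Strike grey from O, Q.
That leaves O = brown. Eliminate brown elsewhere: U.
No further eliminations apply; Q can still be any of orange, yellow.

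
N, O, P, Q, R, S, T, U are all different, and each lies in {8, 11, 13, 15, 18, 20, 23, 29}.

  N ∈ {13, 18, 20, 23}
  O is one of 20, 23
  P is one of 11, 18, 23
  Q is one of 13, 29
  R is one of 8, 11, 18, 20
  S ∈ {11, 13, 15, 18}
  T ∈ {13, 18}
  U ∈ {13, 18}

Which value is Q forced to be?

The 8 variables together cover exactly {8, 11, 13, 15, 18, 20, 23, 29} — 8 values for 8 variables — and 8 appears only in R's list, so R = 8.
The 7 still-open variables together cover exactly {11, 13, 15, 18, 20, 23, 29} — 7 values for 7 variables — and 15 appears only in S's list, so S = 15.
Among the 6 still-open variables, 11 fits only P (and all 6 values in {11, 13, 18, 20, 23, 29} must be used), so P = 11.
Among the 5 still-open variables, 29 fits only Q (and all 5 values in {13, 18, 20, 23, 29} must be used), so Q = 29.

29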